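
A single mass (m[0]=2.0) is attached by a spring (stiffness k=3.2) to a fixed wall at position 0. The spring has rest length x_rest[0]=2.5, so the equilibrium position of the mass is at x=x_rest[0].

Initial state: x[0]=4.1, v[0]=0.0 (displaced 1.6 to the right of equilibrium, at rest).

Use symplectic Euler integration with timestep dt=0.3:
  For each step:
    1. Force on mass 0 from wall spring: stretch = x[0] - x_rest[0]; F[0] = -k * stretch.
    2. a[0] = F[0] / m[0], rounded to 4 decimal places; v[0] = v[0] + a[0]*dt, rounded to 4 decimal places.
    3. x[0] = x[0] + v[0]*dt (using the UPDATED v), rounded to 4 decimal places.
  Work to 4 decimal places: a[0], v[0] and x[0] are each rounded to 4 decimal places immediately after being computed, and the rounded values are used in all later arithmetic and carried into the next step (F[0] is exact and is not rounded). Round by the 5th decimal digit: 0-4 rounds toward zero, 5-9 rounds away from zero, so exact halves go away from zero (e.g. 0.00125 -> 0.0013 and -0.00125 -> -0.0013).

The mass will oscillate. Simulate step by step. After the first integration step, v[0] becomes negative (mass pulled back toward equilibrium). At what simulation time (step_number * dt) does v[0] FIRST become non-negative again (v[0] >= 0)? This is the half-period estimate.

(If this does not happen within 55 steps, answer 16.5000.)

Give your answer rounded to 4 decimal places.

Step 0: x=[4.1000] v=[0.0000]
Step 1: x=[3.8696] v=[-0.7680]
Step 2: x=[3.4420] v=[-1.4254]
Step 3: x=[2.8787] v=[-1.8776]
Step 4: x=[2.2609] v=[-2.0594]
Step 5: x=[1.6775] v=[-1.9446]
Step 6: x=[1.2126] v=[-1.5498]
Step 7: x=[0.9330] v=[-0.9319]
Step 8: x=[0.8791] v=[-0.1797]
Step 9: x=[1.0586] v=[0.5983]
First v>=0 after going negative at step 9, time=2.7000

Answer: 2.7000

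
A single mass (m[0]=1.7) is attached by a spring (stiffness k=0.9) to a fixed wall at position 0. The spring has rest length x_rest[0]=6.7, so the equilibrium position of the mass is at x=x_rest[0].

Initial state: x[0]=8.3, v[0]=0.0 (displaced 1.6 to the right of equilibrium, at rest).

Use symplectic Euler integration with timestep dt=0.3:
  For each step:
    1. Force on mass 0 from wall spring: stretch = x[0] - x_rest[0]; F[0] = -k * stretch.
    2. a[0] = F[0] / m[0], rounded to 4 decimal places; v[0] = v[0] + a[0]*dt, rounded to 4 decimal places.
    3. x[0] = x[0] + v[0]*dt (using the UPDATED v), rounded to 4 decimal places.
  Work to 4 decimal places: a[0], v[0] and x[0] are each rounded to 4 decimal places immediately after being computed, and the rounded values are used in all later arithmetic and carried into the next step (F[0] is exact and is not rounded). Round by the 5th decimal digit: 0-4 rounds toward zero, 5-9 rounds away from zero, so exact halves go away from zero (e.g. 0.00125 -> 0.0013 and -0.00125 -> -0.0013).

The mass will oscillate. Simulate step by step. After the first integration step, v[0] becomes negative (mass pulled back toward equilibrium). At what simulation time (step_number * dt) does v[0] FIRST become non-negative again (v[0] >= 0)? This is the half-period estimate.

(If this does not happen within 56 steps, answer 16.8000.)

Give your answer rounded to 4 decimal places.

Step 0: x=[8.3000] v=[0.0000]
Step 1: x=[8.2238] v=[-0.2541]
Step 2: x=[8.0750] v=[-0.4961]
Step 3: x=[7.8607] v=[-0.7145]
Step 4: x=[7.5910] v=[-0.8989]
Step 5: x=[7.2789] v=[-1.0404]
Step 6: x=[6.9392] v=[-1.1324]
Step 7: x=[6.5881] v=[-1.1704]
Step 8: x=[6.2423] v=[-1.1526]
Step 9: x=[5.9183] v=[-1.0799]
Step 10: x=[5.6316] v=[-0.9558]
Step 11: x=[5.3958] v=[-0.7861]
Step 12: x=[5.2221] v=[-0.5790]
Step 13: x=[5.1188] v=[-0.3443]
Step 14: x=[5.0908] v=[-0.0932]
Step 15: x=[5.1395] v=[0.1624]
First v>=0 after going negative at step 15, time=4.5000

Answer: 4.5000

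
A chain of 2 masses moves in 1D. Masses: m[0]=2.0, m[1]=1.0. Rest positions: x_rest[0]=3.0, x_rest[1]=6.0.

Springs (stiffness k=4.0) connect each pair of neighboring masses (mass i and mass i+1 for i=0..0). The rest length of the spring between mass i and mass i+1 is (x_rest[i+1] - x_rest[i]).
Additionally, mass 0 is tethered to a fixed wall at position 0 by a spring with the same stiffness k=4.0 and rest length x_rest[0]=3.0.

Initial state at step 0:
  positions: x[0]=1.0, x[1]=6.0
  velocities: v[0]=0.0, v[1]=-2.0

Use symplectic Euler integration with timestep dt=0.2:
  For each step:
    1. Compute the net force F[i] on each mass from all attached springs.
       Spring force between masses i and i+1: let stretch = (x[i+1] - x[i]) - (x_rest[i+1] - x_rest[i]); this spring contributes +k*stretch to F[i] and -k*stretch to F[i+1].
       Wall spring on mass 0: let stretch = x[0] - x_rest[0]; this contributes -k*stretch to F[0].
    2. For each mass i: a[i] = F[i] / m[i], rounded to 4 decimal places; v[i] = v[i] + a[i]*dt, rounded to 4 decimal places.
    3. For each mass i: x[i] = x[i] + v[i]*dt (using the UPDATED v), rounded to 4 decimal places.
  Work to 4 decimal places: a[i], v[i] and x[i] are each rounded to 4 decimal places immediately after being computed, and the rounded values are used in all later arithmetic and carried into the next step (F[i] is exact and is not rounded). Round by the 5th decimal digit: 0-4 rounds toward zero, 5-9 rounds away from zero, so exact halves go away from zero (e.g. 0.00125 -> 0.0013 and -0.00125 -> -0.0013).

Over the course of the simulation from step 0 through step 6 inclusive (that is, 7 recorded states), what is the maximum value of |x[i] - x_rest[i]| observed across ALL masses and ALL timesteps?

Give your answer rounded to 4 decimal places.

Step 0: x=[1.0000 6.0000] v=[0.0000 -2.0000]
Step 1: x=[1.3200 5.2800] v=[1.6000 -3.6000]
Step 2: x=[1.8512 4.4064] v=[2.6560 -4.3680]
Step 3: x=[2.4387 3.6040] v=[2.9376 -4.0122]
Step 4: x=[2.9243 3.0951] v=[2.4282 -2.5444]
Step 5: x=[3.1897 3.0389] v=[1.3268 -0.2810]
Step 6: x=[3.1878 3.4868] v=[-0.0094 2.2396]
Max displacement = 2.9611

Answer: 2.9611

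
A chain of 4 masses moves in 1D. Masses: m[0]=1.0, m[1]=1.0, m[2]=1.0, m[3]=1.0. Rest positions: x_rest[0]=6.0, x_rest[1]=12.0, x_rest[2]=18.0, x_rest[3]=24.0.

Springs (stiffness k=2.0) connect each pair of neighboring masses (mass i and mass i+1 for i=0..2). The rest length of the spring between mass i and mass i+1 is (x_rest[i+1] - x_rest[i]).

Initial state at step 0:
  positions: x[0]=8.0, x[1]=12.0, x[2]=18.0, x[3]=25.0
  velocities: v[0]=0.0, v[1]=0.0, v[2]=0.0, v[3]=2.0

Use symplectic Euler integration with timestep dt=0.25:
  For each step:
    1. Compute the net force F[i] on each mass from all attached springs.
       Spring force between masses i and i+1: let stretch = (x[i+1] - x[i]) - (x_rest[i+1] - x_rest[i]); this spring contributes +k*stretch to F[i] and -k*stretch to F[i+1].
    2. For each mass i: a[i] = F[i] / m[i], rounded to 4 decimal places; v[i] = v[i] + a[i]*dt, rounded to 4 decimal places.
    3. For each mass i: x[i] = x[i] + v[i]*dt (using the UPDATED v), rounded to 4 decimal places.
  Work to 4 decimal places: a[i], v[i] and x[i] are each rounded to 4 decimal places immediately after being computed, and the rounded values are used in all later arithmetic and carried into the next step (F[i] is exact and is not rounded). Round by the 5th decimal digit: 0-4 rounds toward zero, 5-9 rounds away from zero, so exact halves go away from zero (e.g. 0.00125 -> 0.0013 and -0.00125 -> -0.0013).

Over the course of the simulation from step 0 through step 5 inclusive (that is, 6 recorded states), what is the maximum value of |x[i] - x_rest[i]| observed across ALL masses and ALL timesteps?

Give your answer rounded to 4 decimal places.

Answer: 2.1229

Derivation:
Step 0: x=[8.0000 12.0000 18.0000 25.0000] v=[0.0000 0.0000 0.0000 2.0000]
Step 1: x=[7.7500 12.2500 18.1250 25.3750] v=[-1.0000 1.0000 0.5000 1.5000]
Step 2: x=[7.3125 12.6719 18.4219 25.5938] v=[-1.7500 1.6875 1.1875 0.8750]
Step 3: x=[6.7949 13.1426 18.8965 25.6661] v=[-2.0703 1.8828 1.8985 0.2891]
Step 4: x=[6.3208 13.5391 19.4981 25.6422] v=[-1.8965 1.5859 2.4064 -0.0957]
Step 5: x=[5.9990 13.7782 20.1229 25.6003] v=[-1.2874 0.9563 2.4990 -0.1678]
Max displacement = 2.1229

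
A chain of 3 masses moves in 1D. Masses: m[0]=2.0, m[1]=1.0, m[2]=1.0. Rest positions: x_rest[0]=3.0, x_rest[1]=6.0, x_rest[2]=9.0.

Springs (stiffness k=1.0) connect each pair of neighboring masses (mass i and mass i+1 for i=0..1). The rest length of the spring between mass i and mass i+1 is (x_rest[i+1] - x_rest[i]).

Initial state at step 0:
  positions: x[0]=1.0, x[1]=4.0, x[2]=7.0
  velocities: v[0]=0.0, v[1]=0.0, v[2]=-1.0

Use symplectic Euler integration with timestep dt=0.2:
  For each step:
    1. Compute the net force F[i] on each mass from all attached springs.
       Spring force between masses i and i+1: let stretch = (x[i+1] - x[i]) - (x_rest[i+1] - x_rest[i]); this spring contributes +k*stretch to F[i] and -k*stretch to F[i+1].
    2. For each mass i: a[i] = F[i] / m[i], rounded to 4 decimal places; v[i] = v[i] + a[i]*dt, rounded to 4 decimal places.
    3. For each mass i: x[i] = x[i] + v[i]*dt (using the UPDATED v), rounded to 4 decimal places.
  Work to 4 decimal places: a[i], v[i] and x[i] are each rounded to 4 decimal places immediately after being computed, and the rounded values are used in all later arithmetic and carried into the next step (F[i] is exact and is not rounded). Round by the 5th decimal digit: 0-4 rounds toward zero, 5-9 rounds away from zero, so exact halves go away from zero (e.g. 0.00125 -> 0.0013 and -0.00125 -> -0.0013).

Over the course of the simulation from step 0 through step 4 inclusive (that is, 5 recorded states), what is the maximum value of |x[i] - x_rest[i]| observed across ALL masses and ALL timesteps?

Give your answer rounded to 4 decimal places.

Step 0: x=[1.0000 4.0000 7.0000] v=[0.0000 0.0000 -1.0000]
Step 1: x=[1.0000 4.0000 6.8000] v=[0.0000 0.0000 -1.0000]
Step 2: x=[1.0000 3.9920 6.6080] v=[0.0000 -0.0400 -0.9600]
Step 3: x=[0.9998 3.9690 6.4314] v=[-0.0008 -0.1152 -0.8832]
Step 4: x=[0.9990 3.9257 6.2763] v=[-0.0039 -0.2166 -0.7757]
Max displacement = 2.7237

Answer: 2.7237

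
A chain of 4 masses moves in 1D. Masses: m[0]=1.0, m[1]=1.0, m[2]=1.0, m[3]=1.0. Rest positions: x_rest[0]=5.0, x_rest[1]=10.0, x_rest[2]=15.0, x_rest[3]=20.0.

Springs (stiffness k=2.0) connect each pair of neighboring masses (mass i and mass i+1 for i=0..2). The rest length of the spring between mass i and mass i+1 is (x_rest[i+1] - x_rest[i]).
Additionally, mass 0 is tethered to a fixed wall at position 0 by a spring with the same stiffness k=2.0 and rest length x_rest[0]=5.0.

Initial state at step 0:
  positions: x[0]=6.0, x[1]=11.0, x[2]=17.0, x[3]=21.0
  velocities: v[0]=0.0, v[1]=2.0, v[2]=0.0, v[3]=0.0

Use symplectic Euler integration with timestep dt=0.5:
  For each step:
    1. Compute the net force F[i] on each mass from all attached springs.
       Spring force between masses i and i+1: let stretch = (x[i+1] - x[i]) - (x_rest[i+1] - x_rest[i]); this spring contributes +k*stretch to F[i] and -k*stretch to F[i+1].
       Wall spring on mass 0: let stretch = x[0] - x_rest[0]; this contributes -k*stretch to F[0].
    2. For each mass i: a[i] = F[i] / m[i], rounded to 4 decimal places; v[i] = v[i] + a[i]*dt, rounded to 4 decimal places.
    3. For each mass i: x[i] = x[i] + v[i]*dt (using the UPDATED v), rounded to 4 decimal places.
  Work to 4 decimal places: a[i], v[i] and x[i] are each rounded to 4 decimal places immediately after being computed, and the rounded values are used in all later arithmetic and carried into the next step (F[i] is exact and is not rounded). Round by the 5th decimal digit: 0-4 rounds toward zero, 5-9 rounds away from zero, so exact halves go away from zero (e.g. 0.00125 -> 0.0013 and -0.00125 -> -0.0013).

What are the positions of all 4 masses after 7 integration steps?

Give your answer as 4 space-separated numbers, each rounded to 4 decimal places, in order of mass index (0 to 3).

Answer: 5.1485 9.9766 15.8283 20.8516

Derivation:
Step 0: x=[6.0000 11.0000 17.0000 21.0000] v=[0.0000 2.0000 0.0000 0.0000]
Step 1: x=[5.5000 12.5000 16.0000 21.5000] v=[-1.0000 3.0000 -2.0000 1.0000]
Step 2: x=[5.7500 12.2500 16.0000 21.7500] v=[0.5000 -0.5000 0.0000 0.5000]
Step 3: x=[6.3750 10.6250 17.0000 21.6250] v=[1.2500 -3.2500 2.0000 -0.2500]
Step 4: x=[5.9375 10.0625 17.1250 21.6875] v=[-0.8750 -1.1250 0.2500 0.1250]
Step 5: x=[4.5938 10.9688 16.0000 21.9688] v=[-2.6875 1.8125 -2.2500 0.5625]
Step 6: x=[4.1407 11.2032 15.3438 21.7657] v=[-0.9063 0.4687 -1.3124 -0.4063]
Step 7: x=[5.1485 9.9766 15.8283 20.8516] v=[2.0155 -2.4532 0.9689 -1.8282]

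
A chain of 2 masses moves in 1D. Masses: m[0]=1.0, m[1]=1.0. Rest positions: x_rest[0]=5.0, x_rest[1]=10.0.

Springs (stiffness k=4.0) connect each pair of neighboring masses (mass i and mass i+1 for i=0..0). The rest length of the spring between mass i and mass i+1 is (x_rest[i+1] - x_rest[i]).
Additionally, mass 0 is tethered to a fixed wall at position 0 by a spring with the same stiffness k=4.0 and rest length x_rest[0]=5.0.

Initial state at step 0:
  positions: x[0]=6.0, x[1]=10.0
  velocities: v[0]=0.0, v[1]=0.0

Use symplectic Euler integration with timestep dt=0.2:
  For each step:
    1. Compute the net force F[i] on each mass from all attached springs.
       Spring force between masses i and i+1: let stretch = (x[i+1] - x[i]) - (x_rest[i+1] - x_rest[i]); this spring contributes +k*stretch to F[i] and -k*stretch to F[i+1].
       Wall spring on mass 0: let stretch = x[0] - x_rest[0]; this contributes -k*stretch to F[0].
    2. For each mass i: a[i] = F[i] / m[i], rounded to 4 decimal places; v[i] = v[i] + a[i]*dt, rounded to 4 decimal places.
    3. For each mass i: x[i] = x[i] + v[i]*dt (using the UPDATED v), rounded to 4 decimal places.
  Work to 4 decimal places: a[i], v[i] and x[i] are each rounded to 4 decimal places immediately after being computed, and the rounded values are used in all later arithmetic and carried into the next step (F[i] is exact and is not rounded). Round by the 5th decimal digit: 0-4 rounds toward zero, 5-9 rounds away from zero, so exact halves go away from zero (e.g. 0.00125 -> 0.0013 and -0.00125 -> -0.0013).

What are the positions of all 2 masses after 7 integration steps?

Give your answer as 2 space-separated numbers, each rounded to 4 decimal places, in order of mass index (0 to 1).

Answer: 5.0957 9.7639

Derivation:
Step 0: x=[6.0000 10.0000] v=[0.0000 0.0000]
Step 1: x=[5.6800 10.1600] v=[-1.6000 0.8000]
Step 2: x=[5.1680 10.4032] v=[-2.5600 1.2160]
Step 3: x=[4.6668 10.6088] v=[-2.5062 1.0278]
Step 4: x=[4.3696 10.6636] v=[-1.4860 0.2742]
Step 5: x=[4.3803 10.5114] v=[0.0535 -0.7610]
Step 6: x=[4.6711 10.1782] v=[1.4541 -1.6659]
Step 7: x=[5.0957 9.7639] v=[2.1229 -2.0716]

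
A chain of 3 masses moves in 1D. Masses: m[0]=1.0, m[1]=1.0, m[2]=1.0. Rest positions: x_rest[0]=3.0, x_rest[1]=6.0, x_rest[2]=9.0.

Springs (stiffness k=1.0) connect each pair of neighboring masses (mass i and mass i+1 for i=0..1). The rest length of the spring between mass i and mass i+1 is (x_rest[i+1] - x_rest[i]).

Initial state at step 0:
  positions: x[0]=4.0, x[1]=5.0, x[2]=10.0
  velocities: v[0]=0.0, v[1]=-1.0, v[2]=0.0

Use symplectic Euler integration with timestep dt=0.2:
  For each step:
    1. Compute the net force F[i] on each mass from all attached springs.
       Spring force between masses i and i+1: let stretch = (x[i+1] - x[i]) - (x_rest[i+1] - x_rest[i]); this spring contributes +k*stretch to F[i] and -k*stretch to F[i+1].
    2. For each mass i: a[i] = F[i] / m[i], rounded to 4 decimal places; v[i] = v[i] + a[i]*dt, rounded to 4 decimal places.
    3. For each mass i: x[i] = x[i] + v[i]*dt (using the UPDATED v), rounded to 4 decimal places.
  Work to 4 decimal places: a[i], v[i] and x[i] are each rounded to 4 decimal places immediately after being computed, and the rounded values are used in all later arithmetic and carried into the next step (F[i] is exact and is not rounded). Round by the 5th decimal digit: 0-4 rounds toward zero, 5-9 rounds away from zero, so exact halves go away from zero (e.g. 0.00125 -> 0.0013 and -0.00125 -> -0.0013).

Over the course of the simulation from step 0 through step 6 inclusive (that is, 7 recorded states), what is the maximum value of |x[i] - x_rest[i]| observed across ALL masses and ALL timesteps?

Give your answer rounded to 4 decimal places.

Answer: 1.0400

Derivation:
Step 0: x=[4.0000 5.0000 10.0000] v=[0.0000 -1.0000 0.0000]
Step 1: x=[3.9200 4.9600 9.9200] v=[-0.4000 -0.2000 -0.4000]
Step 2: x=[3.7616 5.0768 9.7616] v=[-0.7920 0.5840 -0.7920]
Step 3: x=[3.5358 5.3284 9.5358] v=[-1.1290 1.2579 -1.1290]
Step 4: x=[3.2617 5.6766 9.2617] v=[-1.3705 1.7409 -1.3705]
Step 5: x=[2.9642 6.0716 8.9642] v=[-1.4875 1.9749 -1.4875]
Step 6: x=[2.6710 6.4580 8.6710] v=[-1.4660 1.9319 -1.4660]
Max displacement = 1.0400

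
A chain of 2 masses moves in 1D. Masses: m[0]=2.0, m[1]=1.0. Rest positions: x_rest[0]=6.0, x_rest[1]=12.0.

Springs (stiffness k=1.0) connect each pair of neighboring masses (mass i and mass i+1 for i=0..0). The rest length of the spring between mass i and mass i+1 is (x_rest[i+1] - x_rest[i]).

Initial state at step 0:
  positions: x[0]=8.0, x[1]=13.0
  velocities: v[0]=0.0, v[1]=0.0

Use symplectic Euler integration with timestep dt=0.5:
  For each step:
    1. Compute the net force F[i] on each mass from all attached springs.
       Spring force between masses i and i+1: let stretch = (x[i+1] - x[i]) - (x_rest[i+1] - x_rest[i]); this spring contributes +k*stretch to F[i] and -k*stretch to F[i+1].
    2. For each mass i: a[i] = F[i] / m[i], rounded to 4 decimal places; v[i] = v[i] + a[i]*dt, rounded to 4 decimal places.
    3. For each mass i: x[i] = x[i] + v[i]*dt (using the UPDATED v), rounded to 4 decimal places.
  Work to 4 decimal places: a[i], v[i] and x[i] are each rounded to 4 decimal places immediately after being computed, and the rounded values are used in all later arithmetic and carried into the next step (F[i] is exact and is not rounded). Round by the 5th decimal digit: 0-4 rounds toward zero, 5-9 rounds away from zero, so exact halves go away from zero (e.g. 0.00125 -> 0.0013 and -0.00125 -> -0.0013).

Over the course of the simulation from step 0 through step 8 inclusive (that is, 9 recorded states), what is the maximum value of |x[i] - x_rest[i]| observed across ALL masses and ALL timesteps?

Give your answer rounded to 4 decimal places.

Answer: 2.3396

Derivation:
Step 0: x=[8.0000 13.0000] v=[0.0000 0.0000]
Step 1: x=[7.8750 13.2500] v=[-0.2500 0.5000]
Step 2: x=[7.6719 13.6563] v=[-0.4063 0.8125]
Step 3: x=[7.4668 14.0665] v=[-0.4102 0.8203]
Step 4: x=[7.3367 14.3268] v=[-0.2603 0.5205]
Step 5: x=[7.3303 14.3396] v=[-0.0128 0.0255]
Step 6: x=[7.4501 14.1000] v=[0.2396 -0.4792]
Step 7: x=[7.6512 13.6979] v=[0.4021 -0.8042]
Step 8: x=[7.8581 13.2841] v=[0.4138 -0.8276]
Max displacement = 2.3396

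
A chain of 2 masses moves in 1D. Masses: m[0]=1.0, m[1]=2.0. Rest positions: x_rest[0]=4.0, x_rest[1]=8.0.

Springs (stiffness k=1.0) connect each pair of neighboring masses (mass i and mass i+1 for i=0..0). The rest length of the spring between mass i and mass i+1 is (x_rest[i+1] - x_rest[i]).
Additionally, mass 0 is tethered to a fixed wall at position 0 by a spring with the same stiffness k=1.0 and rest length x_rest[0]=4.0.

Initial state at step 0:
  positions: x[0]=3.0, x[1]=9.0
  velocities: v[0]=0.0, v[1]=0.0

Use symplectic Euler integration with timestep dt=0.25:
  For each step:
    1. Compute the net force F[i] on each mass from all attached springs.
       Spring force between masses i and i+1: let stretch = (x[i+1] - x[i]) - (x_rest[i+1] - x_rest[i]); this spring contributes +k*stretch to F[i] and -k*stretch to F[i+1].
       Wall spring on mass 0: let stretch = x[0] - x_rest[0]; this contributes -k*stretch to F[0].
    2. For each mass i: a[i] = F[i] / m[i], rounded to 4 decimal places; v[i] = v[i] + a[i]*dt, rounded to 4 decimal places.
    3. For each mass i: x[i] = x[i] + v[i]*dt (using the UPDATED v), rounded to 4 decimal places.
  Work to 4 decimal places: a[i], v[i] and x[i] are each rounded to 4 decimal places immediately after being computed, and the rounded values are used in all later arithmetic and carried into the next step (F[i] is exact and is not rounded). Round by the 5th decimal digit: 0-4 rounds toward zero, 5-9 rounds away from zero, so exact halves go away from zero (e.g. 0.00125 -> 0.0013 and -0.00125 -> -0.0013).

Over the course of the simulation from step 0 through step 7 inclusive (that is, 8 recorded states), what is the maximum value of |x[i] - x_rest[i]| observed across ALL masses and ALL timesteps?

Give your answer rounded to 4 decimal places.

Answer: 1.5382

Derivation:
Step 0: x=[3.0000 9.0000] v=[0.0000 0.0000]
Step 1: x=[3.1875 8.9375] v=[0.7500 -0.2500]
Step 2: x=[3.5352 8.8203] v=[1.3906 -0.4688]
Step 3: x=[3.9922 8.6629] v=[1.8281 -0.6295]
Step 4: x=[4.4916 8.4846] v=[1.9977 -0.7134]
Step 5: x=[4.9599 8.3065] v=[1.8731 -0.7125]
Step 6: x=[5.3274 8.1488] v=[1.4698 -0.6308]
Step 7: x=[5.5382 8.0279] v=[0.8433 -0.4835]
Max displacement = 1.5382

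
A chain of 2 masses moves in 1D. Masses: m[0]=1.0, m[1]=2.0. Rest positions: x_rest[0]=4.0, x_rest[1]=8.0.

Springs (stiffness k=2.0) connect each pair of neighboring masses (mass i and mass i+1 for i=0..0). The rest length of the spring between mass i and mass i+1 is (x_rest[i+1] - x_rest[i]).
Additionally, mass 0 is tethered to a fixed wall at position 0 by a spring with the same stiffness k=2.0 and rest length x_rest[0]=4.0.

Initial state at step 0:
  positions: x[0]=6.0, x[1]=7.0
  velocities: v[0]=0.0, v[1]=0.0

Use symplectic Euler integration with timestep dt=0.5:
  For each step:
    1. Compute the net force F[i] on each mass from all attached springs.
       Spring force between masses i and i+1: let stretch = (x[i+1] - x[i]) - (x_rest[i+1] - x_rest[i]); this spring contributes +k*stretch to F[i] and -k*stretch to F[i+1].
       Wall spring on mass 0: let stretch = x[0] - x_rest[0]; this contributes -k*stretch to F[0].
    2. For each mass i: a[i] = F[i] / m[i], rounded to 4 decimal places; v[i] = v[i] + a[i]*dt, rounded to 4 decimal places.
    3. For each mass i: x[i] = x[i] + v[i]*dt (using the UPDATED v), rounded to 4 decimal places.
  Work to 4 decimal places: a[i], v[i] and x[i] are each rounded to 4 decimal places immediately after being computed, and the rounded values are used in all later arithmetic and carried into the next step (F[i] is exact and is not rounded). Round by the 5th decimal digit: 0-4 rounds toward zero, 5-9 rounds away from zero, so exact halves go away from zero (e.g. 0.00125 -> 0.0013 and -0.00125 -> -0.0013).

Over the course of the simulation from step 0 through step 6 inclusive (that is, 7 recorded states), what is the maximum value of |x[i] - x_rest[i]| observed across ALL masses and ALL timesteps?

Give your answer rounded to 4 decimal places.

Answer: 2.6621

Derivation:
Step 0: x=[6.0000 7.0000] v=[0.0000 0.0000]
Step 1: x=[3.5000 7.7500] v=[-5.0000 1.5000]
Step 2: x=[1.3750 8.4375] v=[-4.2500 1.3750]
Step 3: x=[2.0938 8.3594] v=[1.4375 -0.1563]
Step 4: x=[4.8985 7.7149] v=[5.6093 -1.2891]
Step 5: x=[6.6621 7.3663] v=[3.5272 -0.6973]
Step 6: x=[5.4468 7.8416] v=[-2.4307 0.9506]
Max displacement = 2.6621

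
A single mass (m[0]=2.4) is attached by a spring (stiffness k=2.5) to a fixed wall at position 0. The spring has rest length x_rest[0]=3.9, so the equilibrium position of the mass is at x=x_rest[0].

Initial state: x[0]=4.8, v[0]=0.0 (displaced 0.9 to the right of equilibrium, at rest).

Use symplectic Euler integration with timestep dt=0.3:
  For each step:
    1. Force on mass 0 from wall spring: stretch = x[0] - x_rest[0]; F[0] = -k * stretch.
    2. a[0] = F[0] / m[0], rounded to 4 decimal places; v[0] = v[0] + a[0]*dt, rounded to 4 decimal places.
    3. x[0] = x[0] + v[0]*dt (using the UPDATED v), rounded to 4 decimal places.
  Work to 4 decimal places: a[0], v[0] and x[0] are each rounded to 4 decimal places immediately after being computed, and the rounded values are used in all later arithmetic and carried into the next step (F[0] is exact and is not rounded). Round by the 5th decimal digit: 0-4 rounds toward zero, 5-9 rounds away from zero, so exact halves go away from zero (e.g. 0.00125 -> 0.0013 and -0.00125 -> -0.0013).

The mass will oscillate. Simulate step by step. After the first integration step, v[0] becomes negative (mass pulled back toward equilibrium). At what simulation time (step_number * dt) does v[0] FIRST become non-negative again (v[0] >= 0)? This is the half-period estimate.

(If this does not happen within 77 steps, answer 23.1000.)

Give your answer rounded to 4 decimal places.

Answer: 3.3000

Derivation:
Step 0: x=[4.8000] v=[0.0000]
Step 1: x=[4.7156] v=[-0.2813]
Step 2: x=[4.5547] v=[-0.5362]
Step 3: x=[4.3325] v=[-0.7408]
Step 4: x=[4.0697] v=[-0.8760]
Step 5: x=[3.7910] v=[-0.9290]
Step 6: x=[3.5225] v=[-0.8950]
Step 7: x=[3.2894] v=[-0.7770]
Step 8: x=[3.1135] v=[-0.5862]
Step 9: x=[3.0114] v=[-0.3404]
Step 10: x=[2.9926] v=[-0.0627]
Step 11: x=[3.0589] v=[0.2209]
First v>=0 after going negative at step 11, time=3.3000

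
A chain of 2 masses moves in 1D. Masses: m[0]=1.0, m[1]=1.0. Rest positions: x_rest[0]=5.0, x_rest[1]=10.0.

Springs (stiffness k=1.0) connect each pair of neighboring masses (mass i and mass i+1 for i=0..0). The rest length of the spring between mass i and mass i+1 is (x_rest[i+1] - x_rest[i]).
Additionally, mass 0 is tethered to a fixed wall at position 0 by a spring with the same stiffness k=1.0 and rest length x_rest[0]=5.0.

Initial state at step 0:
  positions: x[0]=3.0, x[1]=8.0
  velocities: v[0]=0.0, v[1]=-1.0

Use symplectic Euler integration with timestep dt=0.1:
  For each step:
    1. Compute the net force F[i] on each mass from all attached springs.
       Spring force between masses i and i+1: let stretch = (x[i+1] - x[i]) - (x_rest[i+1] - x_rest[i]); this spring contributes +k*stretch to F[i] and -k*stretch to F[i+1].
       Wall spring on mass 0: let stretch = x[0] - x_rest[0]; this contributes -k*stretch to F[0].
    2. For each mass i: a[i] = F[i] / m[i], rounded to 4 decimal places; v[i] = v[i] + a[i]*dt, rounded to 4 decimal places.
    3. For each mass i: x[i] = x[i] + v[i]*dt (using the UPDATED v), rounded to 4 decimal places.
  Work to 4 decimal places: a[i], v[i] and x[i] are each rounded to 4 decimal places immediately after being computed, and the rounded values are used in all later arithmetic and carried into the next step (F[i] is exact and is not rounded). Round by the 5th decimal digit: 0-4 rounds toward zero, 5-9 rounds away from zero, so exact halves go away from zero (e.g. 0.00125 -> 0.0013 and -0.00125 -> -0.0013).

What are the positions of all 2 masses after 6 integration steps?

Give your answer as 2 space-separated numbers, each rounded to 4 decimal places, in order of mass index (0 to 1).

Answer: 3.3595 7.4475

Derivation:
Step 0: x=[3.0000 8.0000] v=[0.0000 -1.0000]
Step 1: x=[3.0200 7.9000] v=[0.2000 -1.0000]
Step 2: x=[3.0586 7.8012] v=[0.3860 -0.9880]
Step 3: x=[3.1140 7.7050] v=[0.5544 -0.9623]
Step 4: x=[3.1842 7.6129] v=[0.7021 -0.9214]
Step 5: x=[3.2669 7.5265] v=[0.8266 -0.8643]
Step 6: x=[3.3595 7.4475] v=[0.9259 -0.7903]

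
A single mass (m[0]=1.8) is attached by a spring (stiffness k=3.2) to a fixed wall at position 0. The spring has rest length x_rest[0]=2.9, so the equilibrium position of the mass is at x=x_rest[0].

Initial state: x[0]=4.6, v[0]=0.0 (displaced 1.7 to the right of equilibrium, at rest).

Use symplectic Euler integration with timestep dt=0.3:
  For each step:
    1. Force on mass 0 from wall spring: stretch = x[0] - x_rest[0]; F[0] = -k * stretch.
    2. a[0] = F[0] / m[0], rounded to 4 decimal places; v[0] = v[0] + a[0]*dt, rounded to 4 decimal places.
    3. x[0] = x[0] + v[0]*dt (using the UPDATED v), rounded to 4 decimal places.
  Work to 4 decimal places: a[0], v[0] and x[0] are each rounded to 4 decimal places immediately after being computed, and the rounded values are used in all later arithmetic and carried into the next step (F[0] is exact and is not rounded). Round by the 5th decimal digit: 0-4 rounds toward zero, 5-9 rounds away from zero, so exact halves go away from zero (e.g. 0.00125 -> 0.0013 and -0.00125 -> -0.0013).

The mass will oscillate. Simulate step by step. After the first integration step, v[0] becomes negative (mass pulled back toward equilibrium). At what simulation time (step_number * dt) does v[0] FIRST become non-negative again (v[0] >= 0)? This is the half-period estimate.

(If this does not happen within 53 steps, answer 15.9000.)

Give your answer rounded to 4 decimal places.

Answer: 2.4000

Derivation:
Step 0: x=[4.6000] v=[0.0000]
Step 1: x=[4.3280] v=[-0.9067]
Step 2: x=[3.8275] v=[-1.6683]
Step 3: x=[3.1786] v=[-2.1630]
Step 4: x=[2.4851] v=[-2.3116]
Step 5: x=[1.8580] v=[-2.0903]
Step 6: x=[1.3976] v=[-1.5346]
Step 7: x=[1.1776] v=[-0.7333]
Step 8: x=[1.2332] v=[0.1853]
First v>=0 after going negative at step 8, time=2.4000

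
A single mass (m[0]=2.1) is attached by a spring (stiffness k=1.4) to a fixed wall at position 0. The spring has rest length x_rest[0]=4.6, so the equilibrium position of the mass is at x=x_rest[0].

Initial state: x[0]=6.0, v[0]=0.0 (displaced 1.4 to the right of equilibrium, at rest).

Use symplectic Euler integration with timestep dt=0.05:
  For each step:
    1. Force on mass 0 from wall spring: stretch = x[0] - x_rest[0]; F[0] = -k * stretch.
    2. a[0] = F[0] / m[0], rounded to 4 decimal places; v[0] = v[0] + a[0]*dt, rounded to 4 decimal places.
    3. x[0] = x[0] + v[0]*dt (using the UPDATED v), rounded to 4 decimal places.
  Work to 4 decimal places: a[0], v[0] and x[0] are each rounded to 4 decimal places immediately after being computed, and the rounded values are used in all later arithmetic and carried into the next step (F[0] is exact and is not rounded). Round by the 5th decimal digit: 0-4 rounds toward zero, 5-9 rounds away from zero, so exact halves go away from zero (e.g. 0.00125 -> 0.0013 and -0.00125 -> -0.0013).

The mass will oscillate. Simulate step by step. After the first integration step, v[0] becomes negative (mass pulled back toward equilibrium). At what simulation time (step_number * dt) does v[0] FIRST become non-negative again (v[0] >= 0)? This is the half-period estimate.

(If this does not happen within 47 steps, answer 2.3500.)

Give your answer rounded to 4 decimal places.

Answer: 2.3500

Derivation:
Step 0: x=[6.0000] v=[0.0000]
Step 1: x=[5.9977] v=[-0.0467]
Step 2: x=[5.9930] v=[-0.0933]
Step 3: x=[5.9860] v=[-0.1397]
Step 4: x=[5.9767] v=[-0.1859]
Step 5: x=[5.9651] v=[-0.2318]
Step 6: x=[5.9512] v=[-0.2773]
Step 7: x=[5.9351] v=[-0.3223]
Step 8: x=[5.9168] v=[-0.3668]
Step 9: x=[5.8963] v=[-0.4107]
Step 10: x=[5.8736] v=[-0.4539]
Step 11: x=[5.8488] v=[-0.4964]
Step 12: x=[5.8219] v=[-0.5380]
Step 13: x=[5.7930] v=[-0.5787]
Step 14: x=[5.7621] v=[-0.6185]
Step 15: x=[5.7292] v=[-0.6572]
Step 16: x=[5.6945] v=[-0.6948]
Step 17: x=[5.6579] v=[-0.7313]
Step 18: x=[5.6196] v=[-0.7666]
Step 19: x=[5.5796] v=[-0.8006]
Step 20: x=[5.5379] v=[-0.8333]
Step 21: x=[5.4947] v=[-0.8646]
Step 22: x=[5.4500] v=[-0.8944]
Step 23: x=[5.4039] v=[-0.9227]
Step 24: x=[5.3564] v=[-0.9495]
Step 25: x=[5.3077] v=[-0.9747]
Step 26: x=[5.2578] v=[-0.9983]
Step 27: x=[5.2068] v=[-1.0202]
Step 28: x=[5.1548] v=[-1.0404]
Step 29: x=[5.1019] v=[-1.0589]
Step 30: x=[5.0481] v=[-1.0756]
Step 31: x=[4.9936] v=[-1.0905]
Step 32: x=[4.9384] v=[-1.1036]
Step 33: x=[4.8827] v=[-1.1149]
Step 34: x=[4.8265] v=[-1.1243]
Step 35: x=[4.7699] v=[-1.1319]
Step 36: x=[4.7130] v=[-1.1376]
Step 37: x=[4.6559] v=[-1.1414]
Step 38: x=[4.5987] v=[-1.1433]
Step 39: x=[4.5415] v=[-1.1433]
Step 40: x=[4.4844] v=[-1.1414]
Step 41: x=[4.4275] v=[-1.1375]
Step 42: x=[4.3709] v=[-1.1318]
Step 43: x=[4.3147] v=[-1.1242]
Step 44: x=[4.2590] v=[-1.1147]
Step 45: x=[4.2038] v=[-1.1033]
Step 46: x=[4.1493] v=[-1.0901]
Step 47: x=[4.0955] v=[-1.0751]
v[0] did not become non-negative within 47 steps; using fallback time=2.3500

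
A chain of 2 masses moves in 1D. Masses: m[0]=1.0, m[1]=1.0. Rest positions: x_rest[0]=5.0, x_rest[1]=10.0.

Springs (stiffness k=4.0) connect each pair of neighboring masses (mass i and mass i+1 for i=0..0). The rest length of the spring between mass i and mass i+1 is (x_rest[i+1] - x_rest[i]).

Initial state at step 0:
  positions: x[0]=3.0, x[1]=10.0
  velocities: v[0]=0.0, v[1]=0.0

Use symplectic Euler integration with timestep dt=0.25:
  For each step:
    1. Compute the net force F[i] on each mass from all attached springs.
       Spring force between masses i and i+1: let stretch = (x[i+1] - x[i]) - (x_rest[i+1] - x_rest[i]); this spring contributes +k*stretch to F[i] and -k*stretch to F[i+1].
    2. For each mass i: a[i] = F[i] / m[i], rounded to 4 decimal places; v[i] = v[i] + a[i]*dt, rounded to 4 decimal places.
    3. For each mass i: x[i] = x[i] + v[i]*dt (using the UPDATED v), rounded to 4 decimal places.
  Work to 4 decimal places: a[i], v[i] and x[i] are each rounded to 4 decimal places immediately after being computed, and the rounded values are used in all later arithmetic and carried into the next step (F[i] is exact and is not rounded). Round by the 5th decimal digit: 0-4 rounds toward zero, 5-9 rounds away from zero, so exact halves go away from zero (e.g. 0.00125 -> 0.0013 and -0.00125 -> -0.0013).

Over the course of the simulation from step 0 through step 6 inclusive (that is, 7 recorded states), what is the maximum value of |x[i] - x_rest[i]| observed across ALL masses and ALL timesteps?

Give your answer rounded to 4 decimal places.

Answer: 2.0625

Derivation:
Step 0: x=[3.0000 10.0000] v=[0.0000 0.0000]
Step 1: x=[3.5000 9.5000] v=[2.0000 -2.0000]
Step 2: x=[4.2500 8.7500] v=[3.0000 -3.0000]
Step 3: x=[4.8750 8.1250] v=[2.5000 -2.5000]
Step 4: x=[5.0625 7.9375] v=[0.7500 -0.7500]
Step 5: x=[4.7188 8.2813] v=[-1.3750 1.3750]
Step 6: x=[4.0157 8.9844] v=[-2.8125 2.8125]
Max displacement = 2.0625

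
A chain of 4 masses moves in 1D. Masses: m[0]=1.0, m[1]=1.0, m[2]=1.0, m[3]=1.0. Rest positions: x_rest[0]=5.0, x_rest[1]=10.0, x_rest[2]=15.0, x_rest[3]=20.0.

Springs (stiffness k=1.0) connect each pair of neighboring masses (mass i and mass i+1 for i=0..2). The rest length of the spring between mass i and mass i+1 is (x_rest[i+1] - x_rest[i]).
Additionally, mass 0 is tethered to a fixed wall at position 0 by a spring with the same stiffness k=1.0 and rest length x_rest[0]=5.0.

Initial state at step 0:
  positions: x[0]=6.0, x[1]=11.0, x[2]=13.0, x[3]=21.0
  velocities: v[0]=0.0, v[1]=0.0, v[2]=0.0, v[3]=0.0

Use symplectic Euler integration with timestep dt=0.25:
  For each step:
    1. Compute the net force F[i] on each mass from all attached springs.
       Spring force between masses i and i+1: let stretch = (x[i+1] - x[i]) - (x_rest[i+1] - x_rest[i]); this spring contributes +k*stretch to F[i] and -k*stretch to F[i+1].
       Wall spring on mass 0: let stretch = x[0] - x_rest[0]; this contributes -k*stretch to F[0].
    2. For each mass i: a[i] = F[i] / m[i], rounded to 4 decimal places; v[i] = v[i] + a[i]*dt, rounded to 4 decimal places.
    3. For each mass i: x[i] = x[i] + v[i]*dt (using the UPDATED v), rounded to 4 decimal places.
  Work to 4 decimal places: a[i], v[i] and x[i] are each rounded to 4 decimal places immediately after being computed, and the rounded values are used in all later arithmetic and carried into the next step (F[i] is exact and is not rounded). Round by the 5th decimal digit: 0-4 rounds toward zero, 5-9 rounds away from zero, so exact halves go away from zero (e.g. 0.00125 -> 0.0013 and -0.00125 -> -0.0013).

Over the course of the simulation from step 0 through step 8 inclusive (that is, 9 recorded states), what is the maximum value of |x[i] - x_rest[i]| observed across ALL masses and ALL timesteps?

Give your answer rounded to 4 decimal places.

Answer: 2.0946

Derivation:
Step 0: x=[6.0000 11.0000 13.0000 21.0000] v=[0.0000 0.0000 0.0000 0.0000]
Step 1: x=[5.9375 10.8125 13.3750 20.8125] v=[-0.2500 -0.7500 1.5000 -0.7500]
Step 2: x=[5.8086 10.4805 14.0547 20.4727] v=[-0.5156 -1.3281 2.7188 -1.3594]
Step 3: x=[5.6087 10.0799 14.9122 20.0442] v=[-0.7998 -1.6025 3.4298 -1.7139]
Step 4: x=[5.3377 9.7019 15.7884 19.6075] v=[-1.0842 -1.5122 3.5047 -1.7469]
Step 5: x=[5.0058 9.4315 16.5229 19.2446] v=[-1.3276 -1.0816 2.9379 -1.4517]
Step 6: x=[4.6377 9.3277 16.9843 19.0241] v=[-1.4726 -0.4152 1.8455 -0.8821]
Step 7: x=[4.2728 9.4093 17.0946 18.9886] v=[-1.4595 0.3265 0.4413 -0.1421]
Step 8: x=[3.9619 9.6502 16.8430 19.1472] v=[-1.2436 0.9637 -1.0065 0.6344]
Max displacement = 2.0946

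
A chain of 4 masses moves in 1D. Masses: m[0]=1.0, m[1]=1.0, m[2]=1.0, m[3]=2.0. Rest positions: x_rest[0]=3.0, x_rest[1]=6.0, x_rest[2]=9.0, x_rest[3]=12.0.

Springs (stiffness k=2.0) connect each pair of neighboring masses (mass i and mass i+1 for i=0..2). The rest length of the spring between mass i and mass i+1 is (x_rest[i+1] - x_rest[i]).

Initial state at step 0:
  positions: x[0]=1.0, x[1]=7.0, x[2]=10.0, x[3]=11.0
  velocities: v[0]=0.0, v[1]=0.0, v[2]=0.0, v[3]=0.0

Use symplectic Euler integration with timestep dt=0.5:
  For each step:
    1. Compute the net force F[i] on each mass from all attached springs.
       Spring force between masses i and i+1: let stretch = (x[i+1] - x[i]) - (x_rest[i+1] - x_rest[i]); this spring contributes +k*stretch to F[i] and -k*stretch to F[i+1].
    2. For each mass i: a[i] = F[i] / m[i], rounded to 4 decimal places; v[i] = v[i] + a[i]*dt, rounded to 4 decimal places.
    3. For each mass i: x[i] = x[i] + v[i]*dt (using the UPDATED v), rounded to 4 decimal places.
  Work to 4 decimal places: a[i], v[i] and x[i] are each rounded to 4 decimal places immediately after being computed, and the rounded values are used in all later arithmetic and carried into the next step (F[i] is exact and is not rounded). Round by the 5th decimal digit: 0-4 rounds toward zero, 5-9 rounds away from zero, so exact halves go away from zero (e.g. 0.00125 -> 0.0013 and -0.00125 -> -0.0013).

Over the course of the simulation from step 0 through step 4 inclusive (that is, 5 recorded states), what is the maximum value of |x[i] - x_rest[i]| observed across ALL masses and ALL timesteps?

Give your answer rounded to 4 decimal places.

Answer: 2.3125

Derivation:
Step 0: x=[1.0000 7.0000 10.0000 11.0000] v=[0.0000 0.0000 0.0000 0.0000]
Step 1: x=[2.5000 5.5000 9.0000 11.5000] v=[3.0000 -3.0000 -2.0000 1.0000]
Step 2: x=[4.0000 4.2500 7.5000 12.1250] v=[3.0000 -2.5000 -3.0000 1.2500]
Step 3: x=[4.1250 4.5000 6.6875 12.3438] v=[0.2500 0.5000 -1.6250 0.4375]
Step 4: x=[2.9375 5.6563 7.6094 11.8985] v=[-2.3750 2.3125 1.8438 -0.8907]
Max displacement = 2.3125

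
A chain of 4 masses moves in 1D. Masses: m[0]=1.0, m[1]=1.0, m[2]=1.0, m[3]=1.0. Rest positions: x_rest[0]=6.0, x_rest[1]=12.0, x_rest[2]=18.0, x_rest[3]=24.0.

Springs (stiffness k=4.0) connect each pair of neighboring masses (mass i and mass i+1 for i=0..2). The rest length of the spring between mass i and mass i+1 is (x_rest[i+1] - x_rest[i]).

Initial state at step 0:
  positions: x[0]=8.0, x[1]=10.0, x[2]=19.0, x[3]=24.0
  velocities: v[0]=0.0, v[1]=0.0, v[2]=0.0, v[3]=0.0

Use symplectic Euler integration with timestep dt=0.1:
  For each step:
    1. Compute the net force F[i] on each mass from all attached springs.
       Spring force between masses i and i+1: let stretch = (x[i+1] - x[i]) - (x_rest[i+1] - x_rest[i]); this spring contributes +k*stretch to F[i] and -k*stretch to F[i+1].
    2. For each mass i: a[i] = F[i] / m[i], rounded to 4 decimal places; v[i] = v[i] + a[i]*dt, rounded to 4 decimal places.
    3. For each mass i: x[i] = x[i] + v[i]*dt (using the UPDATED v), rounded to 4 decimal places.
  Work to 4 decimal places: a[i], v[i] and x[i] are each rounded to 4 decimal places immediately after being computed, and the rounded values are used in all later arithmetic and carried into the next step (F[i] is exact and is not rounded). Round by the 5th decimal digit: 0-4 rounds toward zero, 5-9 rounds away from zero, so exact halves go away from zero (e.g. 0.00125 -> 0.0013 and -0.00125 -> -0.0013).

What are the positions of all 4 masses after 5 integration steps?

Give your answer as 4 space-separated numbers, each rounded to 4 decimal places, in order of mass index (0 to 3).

Answer: 6.1592 13.0899 17.3950 24.3558

Derivation:
Step 0: x=[8.0000 10.0000 19.0000 24.0000] v=[0.0000 0.0000 0.0000 0.0000]
Step 1: x=[7.8400 10.2800 18.8400 24.0400] v=[-1.6000 2.8000 -1.6000 0.4000]
Step 2: x=[7.5376 10.8048 18.5456 24.1120] v=[-3.0240 5.2480 -2.9440 0.7200]
Step 3: x=[7.1259 11.5085 18.1642 24.2013] v=[-4.1171 7.0374 -3.8138 0.8934]
Step 4: x=[6.6495 12.3032 17.7581 24.2892] v=[-4.7641 7.9466 -4.0612 0.8786]
Step 5: x=[6.1592 13.0899 17.3950 24.3558] v=[-4.9026 7.8671 -3.6307 0.6662]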